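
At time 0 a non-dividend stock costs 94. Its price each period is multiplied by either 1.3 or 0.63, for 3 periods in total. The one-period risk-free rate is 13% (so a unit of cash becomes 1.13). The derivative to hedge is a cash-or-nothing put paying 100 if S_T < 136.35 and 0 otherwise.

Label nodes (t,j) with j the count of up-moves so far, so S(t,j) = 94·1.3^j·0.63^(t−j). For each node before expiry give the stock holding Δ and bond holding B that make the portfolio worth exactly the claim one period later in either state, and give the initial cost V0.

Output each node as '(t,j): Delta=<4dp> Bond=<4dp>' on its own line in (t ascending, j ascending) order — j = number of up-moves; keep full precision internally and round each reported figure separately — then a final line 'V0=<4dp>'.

The replicating-portfolio and risk-neutral prices coincide; use p* = (1.13−0.63)/(1.3−0.63) = 0.7463 for the latter.
Terminal values V(3,·): V(3,0)=100.0000, V(3,1)=100.0000, V(3,2)=100.0000, V(3,3)=0.0000
  t=2,j=0: stock 37.3086 → up 48.5012 (V=100.0000), down 23.5044 (V=100.0000). Price 88.4956; hedge Δ=0.0000, bond B=88.4956.
  t=2,j=1: stock 76.9860 → up 100.0818 (V=100.0000), down 48.5012 (V=100.0000). Price 88.4956; hedge Δ=0.0000, bond B=88.4956.
  t=2,j=2: stock 158.8600 → up 206.5180 (V=0.0000), down 100.0818 (V=100.0000). Price 22.4541; hedge Δ=-0.9395, bond B=171.7078.
  t=1,j=0: stock 59.2200 → up 76.9860 (V=88.4956), down 37.3086 (V=88.4956). Price 78.3147; hedge Δ=0.0000, bond B=78.3147.
  t=1,j=1: stock 122.2000 → up 158.8600 (V=22.4541), down 76.9860 (V=88.4956). Price 34.6999; hedge Δ=-0.8066, bond B=133.2693.
  t=0,j=0: stock 94.0000 → up 122.2000 (V=34.6999), down 59.2200 (V=78.3147). Price 40.5012; hedge Δ=-0.6925, bond B=105.5978.
Check: Δ(0,0)·S0 + B(0,0) = 40.5012 = V0.

(0,0): Delta=-0.6925 Bond=105.5978
(1,0): Delta=0.0000 Bond=78.3147
(1,1): Delta=-0.8066 Bond=133.2693
(2,0): Delta=0.0000 Bond=88.4956
(2,1): Delta=0.0000 Bond=88.4956
(2,2): Delta=-0.9395 Bond=171.7078
V0=40.5012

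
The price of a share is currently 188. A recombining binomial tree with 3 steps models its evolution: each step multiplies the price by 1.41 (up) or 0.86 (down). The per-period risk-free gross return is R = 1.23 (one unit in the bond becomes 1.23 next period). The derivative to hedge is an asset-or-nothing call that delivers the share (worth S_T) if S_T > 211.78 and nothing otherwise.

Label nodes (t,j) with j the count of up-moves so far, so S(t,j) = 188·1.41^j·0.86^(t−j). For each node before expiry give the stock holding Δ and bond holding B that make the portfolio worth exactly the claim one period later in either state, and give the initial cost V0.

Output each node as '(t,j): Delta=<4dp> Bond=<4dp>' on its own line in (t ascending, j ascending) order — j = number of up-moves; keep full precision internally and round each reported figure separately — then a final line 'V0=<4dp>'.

(0,0): Delta=1.4995 Bond=-118.9307
(1,0): Delta=1.9770 Bond=-223.4905
(1,1): Delta=1.3578 Bond=-108.7251
(2,0): Delta=0.0000 Bond=0.0000
(2,1): Delta=2.5636 Bond=-408.6252
(2,2): Delta=1.0000 Bond=0.0000
V0=162.9735

Under the risk-neutral measure, an up-move has probability p* = (R−d)/(u−d) = 0.6727 and values discount at R = 1.23.
Terminal values V(3,·): V(3,0)=0.0000, V(3,1)=0.0000, V(3,2)=321.4360, V(3,3)=527.0055
  t=2,j=0: stock 139.0448 → up 196.0532 (V=0.0000), down 119.5785 (V=0.0000). Price 0.0000; hedge Δ=0.0000, bond B=0.0000.
  t=2,j=1: stock 227.9688 → up 321.4360 (V=321.4360), down 196.0532 (V=0.0000). Price 175.8039; hedge Δ=2.5636, bond B=-408.6252.
  t=2,j=2: stock 373.7628 → up 527.0055 (V=527.0055), down 321.4360 (V=321.4360). Price 373.7628; hedge Δ=1.0000, bond B=0.0000.
  t=1,j=0: stock 161.6800 → up 227.9688 (V=175.8039), down 139.0448 (V=0.0000). Price 96.1529; hedge Δ=1.9770, bond B=-223.4905.
  t=1,j=1: stock 265.0800 → up 373.7628 (V=373.7628), down 227.9688 (V=175.8039). Price 251.2002; hedge Δ=1.3578, bond B=-108.7251.
  t=0,j=0: stock 188.0000 → up 265.0800 (V=251.2002), down 161.6800 (V=96.1529). Price 162.9735; hedge Δ=1.4995, bond B=-118.9307.
Root portfolio cost Δ·188+B reproduces V0=162.9735.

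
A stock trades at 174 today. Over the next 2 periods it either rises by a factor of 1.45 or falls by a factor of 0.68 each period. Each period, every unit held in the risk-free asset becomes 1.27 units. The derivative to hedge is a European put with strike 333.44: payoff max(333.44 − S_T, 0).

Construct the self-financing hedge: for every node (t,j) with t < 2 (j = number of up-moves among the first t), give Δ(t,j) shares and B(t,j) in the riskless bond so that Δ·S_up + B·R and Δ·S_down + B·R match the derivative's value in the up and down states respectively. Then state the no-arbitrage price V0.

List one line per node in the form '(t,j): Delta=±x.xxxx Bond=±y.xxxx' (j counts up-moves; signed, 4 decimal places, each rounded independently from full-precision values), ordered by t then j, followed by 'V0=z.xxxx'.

(0,0): Delta=-0.8541 Bond=193.1423
(1,0): Delta=-1.0000 Bond=262.5512
(1,1): Delta=-0.8332 Bond=240.0247
V0=44.5254

Under the risk-neutral measure, an up-move has probability p* = (R−d)/(u−d) = 0.7662 and values discount at R = 1.27.
Payoff layer (t=2): V(2,0)=252.9824, V(2,1)=161.8760, V(2,2)=0.0000
  t=1,j=0: stock 118.3200 → up 171.5640 (V=161.8760), down 80.4576 (V=252.9824). Price 144.2312; hedge Δ=-1.0000, bond B=262.5512.
  t=1,j=1: stock 252.3000 → up 365.8350 (V=0.0000), down 171.5640 (V=161.8760). Price 29.7962; hedge Δ=-0.8332, bond B=240.0247.
  t=0,j=0: stock 174.0000 → up 252.3000 (V=29.7962), down 118.3200 (V=144.2312). Price 44.5254; hedge Δ=-0.8541, bond B=193.1423.
Root portfolio cost Δ·174+B reproduces V0=44.5254.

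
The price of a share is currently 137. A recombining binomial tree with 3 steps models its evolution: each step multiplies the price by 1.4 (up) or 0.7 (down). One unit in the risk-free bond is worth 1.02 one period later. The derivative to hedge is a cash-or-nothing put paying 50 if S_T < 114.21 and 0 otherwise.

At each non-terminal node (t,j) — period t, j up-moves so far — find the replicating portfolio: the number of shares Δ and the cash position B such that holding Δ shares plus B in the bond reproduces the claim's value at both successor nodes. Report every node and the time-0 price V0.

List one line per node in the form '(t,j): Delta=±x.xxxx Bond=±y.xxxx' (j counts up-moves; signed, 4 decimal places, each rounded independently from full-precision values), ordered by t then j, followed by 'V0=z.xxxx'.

(0,0): Delta=-0.2487 Bond=60.6548
(1,0): Delta=-0.3338 Bond=70.0280
(1,1): Delta=-0.1982 Bond=52.1777
(2,0): Delta=0.0000 Bond=49.0196
(2,1): Delta=-0.5320 Bond=98.0392
(2,2): Delta=0.0000 Bond=0.0000
V0=26.5795

No-arbitrage ⇒ martingale measure with p* = (R−d)/(u−d) = 0.4571.
Payoff layer (t=3): V(3,0)=50.0000, V(3,1)=50.0000, V(3,2)=0.0000, V(3,3)=0.0000
  t=2,j=0: stock 67.1300 → up 93.9820 (V=50.0000), down 46.9910 (V=50.0000). Price 49.0196; hedge Δ=0.0000, bond B=49.0196.
  t=2,j=1: stock 134.2600 → up 187.9640 (V=0.0000), down 93.9820 (V=50.0000). Price 26.6106; hedge Δ=-0.5320, bond B=98.0392.
  t=2,j=2: stock 268.5200 → up 375.9280 (V=0.0000), down 187.9640 (V=0.0000). Price 0.0000; hedge Δ=0.0000, bond B=0.0000.
  t=1,j=0: stock 95.9000 → up 134.2600 (V=26.6106), down 67.1300 (V=49.0196). Price 38.0152; hedge Δ=-0.3338, bond B=70.0280.
  t=1,j=1: stock 191.8000 → up 268.5200 (V=0.0000), down 134.2600 (V=26.6106). Price 14.1625; hedge Δ=-0.1982, bond B=52.1777.
  t=0,j=0: stock 137.0000 → up 191.8000 (V=14.1625), down 95.9000 (V=38.0152). Price 26.5795; hedge Δ=-0.2487, bond B=60.6548.
Root portfolio cost Δ·137+B reproduces V0=26.5795.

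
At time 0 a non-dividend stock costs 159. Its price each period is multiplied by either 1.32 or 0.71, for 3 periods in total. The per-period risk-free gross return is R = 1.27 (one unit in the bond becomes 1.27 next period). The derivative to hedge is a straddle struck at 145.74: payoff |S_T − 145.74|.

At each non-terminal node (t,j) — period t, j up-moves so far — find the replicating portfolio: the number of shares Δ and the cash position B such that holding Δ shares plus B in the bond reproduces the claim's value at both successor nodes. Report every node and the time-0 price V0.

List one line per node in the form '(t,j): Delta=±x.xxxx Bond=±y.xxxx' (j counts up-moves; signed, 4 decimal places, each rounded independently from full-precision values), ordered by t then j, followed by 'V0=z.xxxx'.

Under the risk-neutral measure, an up-move has probability p* = (R−d)/(u−d) = 0.9180 and values discount at R = 1.27.
Terminal values V(3,·): V(3,0)=88.8322, V(3,1)=39.9395, V(3,2)=50.9595, V(3,3)=219.9549
(2,0): S=80.1519. Δ = (V_up−V_dn)/(S_up−S_dn) = (39.9395−88.8322)/(105.8005−56.9078) = -1.0000. V = [p*·39.9395 + (1−p*)·88.8322]/1.27 = 34.6040. B = V − Δ·S = 114.7559.
(2,1): S=149.0148. Δ = (V_up−V_dn)/(S_up−S_dn) = (50.9595−39.9395)/(196.6995−105.8005) = 0.1212. V = [p*·50.9595 + (1−p*)·39.9395]/1.27 = 39.4144. B = V − Δ·S = 21.3487.
(2,2): S=277.0416. Δ = (V_up−V_dn)/(S_up−S_dn) = (219.9549−50.9595)/(365.6949−196.6995) = 1.0000. V = [p*·219.9549 + (1−p*)·50.9595]/1.27 = 162.2857. B = V − Δ·S = -114.7559.
(1,0): S=112.8900. Δ = (V_up−V_dn)/(S_up−S_dn) = (39.4144−34.6040)/(149.0148−80.1519) = 0.0699. V = [p*·39.4144 + (1−p*)·34.6040]/1.27 = 30.7245. B = V − Δ·S = 22.8386.
(1,1): S=209.8800. Δ = (V_up−V_dn)/(S_up−S_dn) = (162.2857−39.4144)/(277.0416−149.0148) = 0.9597. V = [p*·162.2857 + (1−p*)·39.4144]/1.27 = 119.8538. B = V − Δ·S = -81.5746.
(0,0): S=159.0000. Δ = (V_up−V_dn)/(S_up−S_dn) = (119.8538−30.7245)/(209.8800−112.8900) = 0.9190. V = [p*·119.8538 + (1−p*)·30.7245]/1.27 = 88.6205. B = V − Δ·S = -57.4930.
Self-financing check: at every node Δ·S+B equals the discounted successor values.

(0,0): Delta=0.9190 Bond=-57.4930
(1,0): Delta=0.0699 Bond=22.8386
(1,1): Delta=0.9597 Bond=-81.5746
(2,0): Delta=-1.0000 Bond=114.7559
(2,1): Delta=0.1212 Bond=21.3487
(2,2): Delta=1.0000 Bond=-114.7559
V0=88.6205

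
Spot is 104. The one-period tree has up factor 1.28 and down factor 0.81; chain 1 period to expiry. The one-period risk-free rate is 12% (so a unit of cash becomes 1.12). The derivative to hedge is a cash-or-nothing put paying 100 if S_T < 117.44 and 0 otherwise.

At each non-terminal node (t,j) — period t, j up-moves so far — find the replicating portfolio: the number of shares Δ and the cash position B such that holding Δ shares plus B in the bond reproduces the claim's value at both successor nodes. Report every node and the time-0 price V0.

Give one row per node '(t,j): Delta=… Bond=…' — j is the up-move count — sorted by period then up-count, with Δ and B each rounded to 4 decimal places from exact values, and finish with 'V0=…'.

No-arbitrage ⇒ martingale measure with p* = (R−d)/(u−d) = 0.6596.
At expiry t=1: V(1,0)=100.0000, V(1,1)=0.0000
  t=0,j=0: stock 104.0000 → up 133.1200 (V=0.0000), down 84.2400 (V=100.0000). Price 30.3951; hedge Δ=-2.0458, bond B=243.1611.
The time-0 hedge costs 30.3951, which is the no-arbitrage price.

(0,0): Delta=-2.0458 Bond=243.1611
V0=30.3951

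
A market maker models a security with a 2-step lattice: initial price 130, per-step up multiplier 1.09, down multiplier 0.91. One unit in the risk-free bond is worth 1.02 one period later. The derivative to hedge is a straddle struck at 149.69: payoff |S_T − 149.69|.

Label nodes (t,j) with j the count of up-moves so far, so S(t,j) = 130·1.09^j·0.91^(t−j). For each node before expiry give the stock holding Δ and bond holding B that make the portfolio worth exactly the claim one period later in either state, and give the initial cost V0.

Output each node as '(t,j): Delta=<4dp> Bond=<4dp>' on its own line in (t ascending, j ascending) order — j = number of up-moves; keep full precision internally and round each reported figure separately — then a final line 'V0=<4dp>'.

(0,0): Delta=-0.7561 Bond=115.5895
(1,0): Delta=-1.0000 Bond=146.7549
(1,1): Delta=-0.6265 Bond=99.5400
V0=17.2968

Risk-neutral probability p* = (R−d)/(u−d) = (1.02−0.91)/(1.09−0.91) = 0.6111.
Payoff layer (t=2): V(2,0)=42.0370, V(2,1)=20.7430, V(2,2)=4.7630
Node (1,0) S=118.3000: V=(p*·20.7430+(1−p*)·42.0370)/1.02=28.4549; Δ=(20.7430−42.0370)/(128.9470−107.6530)=-1.0000; B=V−Δ·S=146.7549
Node (1,1) S=141.7000: V=(p*·4.7630+(1−p*)·20.7430)/1.02=10.7622; Δ=(4.7630−20.7430)/(154.4530−128.9470)=-0.6265; B=V−Δ·S=99.5400
Node (0,0) S=130.0000: V=(p*·10.7622+(1−p*)·28.4549)/1.02=17.2968; Δ=(10.7622−28.4549)/(141.7000−118.3000)=-0.7561; B=V−Δ·S=115.5895
Root portfolio cost Δ·130+B reproduces V0=17.2968.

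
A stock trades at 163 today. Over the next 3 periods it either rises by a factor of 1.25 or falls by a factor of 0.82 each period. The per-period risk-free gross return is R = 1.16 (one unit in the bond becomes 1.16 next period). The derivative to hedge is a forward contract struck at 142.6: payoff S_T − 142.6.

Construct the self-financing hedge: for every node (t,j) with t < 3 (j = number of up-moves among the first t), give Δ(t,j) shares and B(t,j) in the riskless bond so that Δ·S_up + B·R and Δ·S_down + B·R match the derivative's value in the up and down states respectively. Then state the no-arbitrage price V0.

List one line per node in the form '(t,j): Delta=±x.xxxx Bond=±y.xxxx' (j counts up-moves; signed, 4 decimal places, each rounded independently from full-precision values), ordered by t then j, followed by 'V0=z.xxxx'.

No-arbitrage ⇒ martingale measure with p* = (R−d)/(u−d) = 0.7907.
At expiry t=3: V(3,0)=-52.7270, V(3,1)=-5.5985, V(3,2)=66.2438, V(3,3)=175.7594
(2,0): S=109.6012. Δ = (V_up−V_dn)/(S_up−S_dn) = (-5.5985−-52.7270)/(137.0015−89.8730) = 1.0000. V = [p*·-5.5985 + (1−p*)·-52.7270]/1.16 = -13.3298. B = V − Δ·S = -122.9310.
(2,1): S=167.0750. Δ = (V_up−V_dn)/(S_up−S_dn) = (66.2438−-5.5985)/(208.8438−137.0015) = 1.0000. V = [p*·66.2438 + (1−p*)·-5.5985]/1.16 = 44.1440. B = V − Δ·S = -122.9310.
(2,2): S=254.6875. Δ = (V_up−V_dn)/(S_up−S_dn) = (175.7594−66.2438)/(318.3594−208.8438) = 1.0000. V = [p*·175.7594 + (1−p*)·66.2438]/1.16 = 131.7565. B = V − Δ·S = -122.9310.
(1,0): S=133.6600. Δ = (V_up−V_dn)/(S_up−S_dn) = (44.1440−-13.3298)/(167.0750−109.6012) = 1.0000. V = [p*·44.1440 + (1−p*)·-13.3298]/1.16 = 27.6850. B = V − Δ·S = -105.9750.
(1,1): S=203.7500. Δ = (V_up−V_dn)/(S_up−S_dn) = (131.7565−44.1440)/(254.6875−167.0750) = 1.0000. V = [p*·131.7565 + (1−p*)·44.1440]/1.16 = 97.7750. B = V − Δ·S = -105.9750.
(0,0): S=163.0000. Δ = (V_up−V_dn)/(S_up−S_dn) = (97.7750−27.6850)/(203.7500−133.6600) = 1.0000. V = [p*·97.7750 + (1−p*)·27.6850]/1.16 = 71.6422. B = V − Δ·S = -91.3578.
Check: Δ(0,0)·S0 + B(0,0) = 71.6422 = V0.

(0,0): Delta=1.0000 Bond=-91.3578
(1,0): Delta=1.0000 Bond=-105.9750
(1,1): Delta=1.0000 Bond=-105.9750
(2,0): Delta=1.0000 Bond=-122.9310
(2,1): Delta=1.0000 Bond=-122.9310
(2,2): Delta=1.0000 Bond=-122.9310
V0=71.6422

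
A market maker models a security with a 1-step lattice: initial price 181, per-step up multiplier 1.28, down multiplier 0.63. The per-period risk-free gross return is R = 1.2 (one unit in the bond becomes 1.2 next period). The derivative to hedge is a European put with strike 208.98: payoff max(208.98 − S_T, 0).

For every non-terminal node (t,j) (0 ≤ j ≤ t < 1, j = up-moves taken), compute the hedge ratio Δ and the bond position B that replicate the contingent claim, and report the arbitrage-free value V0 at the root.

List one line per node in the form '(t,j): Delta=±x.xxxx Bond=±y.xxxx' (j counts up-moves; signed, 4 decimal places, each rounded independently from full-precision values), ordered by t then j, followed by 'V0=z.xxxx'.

No-arbitrage ⇒ martingale measure with p* = (R−d)/(u−d) = 0.8769.
At expiry t=1: V(1,0)=94.9500, V(1,1)=0.0000
  t=0,j=0: stock 181.0000 → up 231.6800 (V=0.0000), down 114.0300 (V=94.9500). Price 9.7385; hedge Δ=-0.8071, bond B=155.8154.
The time-0 hedge costs 9.7385, which is the no-arbitrage price.

(0,0): Delta=-0.8071 Bond=155.8154
V0=9.7385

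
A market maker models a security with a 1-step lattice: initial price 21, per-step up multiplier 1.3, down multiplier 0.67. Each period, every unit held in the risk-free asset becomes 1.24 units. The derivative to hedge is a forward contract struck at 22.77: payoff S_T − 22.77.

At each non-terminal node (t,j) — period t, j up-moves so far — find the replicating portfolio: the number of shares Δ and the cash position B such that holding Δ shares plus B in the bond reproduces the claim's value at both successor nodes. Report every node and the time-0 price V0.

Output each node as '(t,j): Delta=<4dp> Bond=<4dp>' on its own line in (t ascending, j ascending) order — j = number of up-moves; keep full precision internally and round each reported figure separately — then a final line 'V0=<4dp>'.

(0,0): Delta=1.0000 Bond=-18.3629
V0=2.6371

The replicating-portfolio and risk-neutral prices coincide; use p* = (1.24−0.67)/(1.3−0.67) = 0.9048 for the latter.
At expiry t=1: V(1,0)=-8.7000, V(1,1)=4.5300
Node (0,0) S=21.0000: V=(p*·4.5300+(1−p*)·-8.7000)/1.24=2.6371; Δ=(4.5300−-8.7000)/(27.3000−14.0700)=1.0000; B=V−Δ·S=-18.3629
Self-financing check: at every node Δ·S+B equals the discounted successor values.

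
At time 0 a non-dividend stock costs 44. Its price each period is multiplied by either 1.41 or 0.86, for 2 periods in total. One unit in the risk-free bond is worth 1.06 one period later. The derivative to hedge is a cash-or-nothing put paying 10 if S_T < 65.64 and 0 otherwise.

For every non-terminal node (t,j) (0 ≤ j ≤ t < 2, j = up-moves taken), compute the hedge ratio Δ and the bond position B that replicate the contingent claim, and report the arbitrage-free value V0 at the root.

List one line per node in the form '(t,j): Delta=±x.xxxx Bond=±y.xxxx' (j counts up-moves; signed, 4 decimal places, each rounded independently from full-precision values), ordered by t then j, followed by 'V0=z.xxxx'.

The replicating-portfolio and risk-neutral prices coincide; use p* = (1.06−0.86)/(1.41−0.86) = 0.3636 for the latter.
Terminal values V(2,·): V(2,0)=10.0000, V(2,1)=10.0000, V(2,2)=0.0000
Node (1,0) S=37.8400: V=(p*·10.0000+(1−p*)·10.0000)/1.06=9.4340; Δ=(10.0000−10.0000)/(53.3544−32.5424)=0.0000; B=V−Δ·S=9.4340
Node (1,1) S=62.0400: V=(p*·0.0000+(1−p*)·10.0000)/1.06=6.0034; Δ=(0.0000−10.0000)/(87.4764−53.3544)=-0.2931; B=V−Δ·S=24.1852
Node (0,0) S=44.0000: V=(p*·6.0034+(1−p*)·9.4340)/1.06=7.7231; Δ=(6.0034−9.4340)/(62.0400−37.8400)=-0.1418; B=V−Δ·S=13.9604
Each (Δ,B) replicates both successor values, so the strategy is self-financing and V0 is arbitrage-free.

(0,0): Delta=-0.1418 Bond=13.9604
(1,0): Delta=0.0000 Bond=9.4340
(1,1): Delta=-0.2931 Bond=24.1852
V0=7.7231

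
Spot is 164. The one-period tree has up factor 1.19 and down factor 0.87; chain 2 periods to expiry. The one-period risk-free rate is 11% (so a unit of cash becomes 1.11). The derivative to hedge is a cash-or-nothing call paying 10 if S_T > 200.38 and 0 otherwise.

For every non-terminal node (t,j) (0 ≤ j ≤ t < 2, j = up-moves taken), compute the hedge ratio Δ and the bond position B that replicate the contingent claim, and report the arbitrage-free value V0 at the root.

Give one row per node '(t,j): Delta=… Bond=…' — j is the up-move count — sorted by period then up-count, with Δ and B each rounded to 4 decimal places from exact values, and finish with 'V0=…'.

Under the risk-neutral measure, an up-move has probability p* = (R−d)/(u−d) = 0.7500 and values discount at R = 1.11.
At expiry t=2: V(2,0)=0.0000, V(2,1)=0.0000, V(2,2)=10.0000
  t=1,j=0: stock 142.6800 → up 169.7892 (V=0.0000), down 124.1316 (V=0.0000). Price 0.0000; hedge Δ=0.0000, bond B=0.0000.
  t=1,j=1: stock 195.1600 → up 232.2404 (V=10.0000), down 169.7892 (V=0.0000). Price 6.7568; hedge Δ=0.1601, bond B=-24.4932.
  t=0,j=0: stock 164.0000 → up 195.1600 (V=6.7568), down 142.6800 (V=0.0000). Price 4.5654; hedge Δ=0.1287, bond B=-16.5495.
Each (Δ,B) replicates both successor values, so the strategy is self-financing and V0 is arbitrage-free.

(0,0): Delta=0.1287 Bond=-16.5495
(1,0): Delta=0.0000 Bond=0.0000
(1,1): Delta=0.1601 Bond=-24.4932
V0=4.5654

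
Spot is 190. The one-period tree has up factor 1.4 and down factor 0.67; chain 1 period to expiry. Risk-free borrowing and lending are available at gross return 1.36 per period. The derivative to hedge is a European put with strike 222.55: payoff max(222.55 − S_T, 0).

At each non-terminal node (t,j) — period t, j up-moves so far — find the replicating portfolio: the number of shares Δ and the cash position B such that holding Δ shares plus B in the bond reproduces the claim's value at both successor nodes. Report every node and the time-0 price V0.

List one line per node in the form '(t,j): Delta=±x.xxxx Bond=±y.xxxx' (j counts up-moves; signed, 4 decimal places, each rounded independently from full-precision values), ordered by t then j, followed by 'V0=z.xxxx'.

No-arbitrage ⇒ martingale measure with p* = (R−d)/(u−d) = 0.9452.
Terminal values V(1,·): V(1,0)=95.2500, V(1,1)=0.0000
Node (0,0) S=190.0000: V=(p*·0.0000+(1−p*)·95.2500)/1.36=3.8376; Δ=(0.0000−95.2500)/(266.0000−127.3000)=-0.6867; B=V−Δ·S=134.3171
Self-financing check: at every node Δ·S+B equals the discounted successor values.

(0,0): Delta=-0.6867 Bond=134.3171
V0=3.8376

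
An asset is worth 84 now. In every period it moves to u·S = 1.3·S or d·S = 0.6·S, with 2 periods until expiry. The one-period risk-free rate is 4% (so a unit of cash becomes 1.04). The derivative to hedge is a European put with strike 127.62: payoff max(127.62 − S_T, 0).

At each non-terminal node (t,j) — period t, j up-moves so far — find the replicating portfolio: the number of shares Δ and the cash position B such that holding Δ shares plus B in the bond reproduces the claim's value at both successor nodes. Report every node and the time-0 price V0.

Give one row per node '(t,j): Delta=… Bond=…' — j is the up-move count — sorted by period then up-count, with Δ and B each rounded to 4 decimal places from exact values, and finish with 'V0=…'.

(0,0): Delta=-0.8526 Bond=110.8487
(1,0): Delta=-1.0000 Bond=122.7115
(1,1): Delta=-0.8124 Bond=110.8929
V0=39.2302

The replicating-portfolio and risk-neutral prices coincide; use p* = (1.04−0.6)/(1.3−0.6) = 0.6286 for the latter.
Terminal values V(2,·): V(2,0)=97.3800, V(2,1)=62.1000, V(2,2)=0.0000
  t=1,j=0: stock 50.4000 → up 65.5200 (V=62.1000), down 30.2400 (V=97.3800). Price 72.3115; hedge Δ=-1.0000, bond B=122.7115.
  t=1,j=1: stock 109.2000 → up 141.9600 (V=0.0000), down 65.5200 (V=62.1000). Price 22.1786; hedge Δ=-0.8124, bond B=110.8929.
  t=0,j=0: stock 84.0000 → up 109.2000 (V=22.1786), down 50.4000 (V=72.3115). Price 39.2302; hedge Δ=-0.8526, bond B=110.8487.
The time-0 hedge costs 39.2302, which is the no-arbitrage price.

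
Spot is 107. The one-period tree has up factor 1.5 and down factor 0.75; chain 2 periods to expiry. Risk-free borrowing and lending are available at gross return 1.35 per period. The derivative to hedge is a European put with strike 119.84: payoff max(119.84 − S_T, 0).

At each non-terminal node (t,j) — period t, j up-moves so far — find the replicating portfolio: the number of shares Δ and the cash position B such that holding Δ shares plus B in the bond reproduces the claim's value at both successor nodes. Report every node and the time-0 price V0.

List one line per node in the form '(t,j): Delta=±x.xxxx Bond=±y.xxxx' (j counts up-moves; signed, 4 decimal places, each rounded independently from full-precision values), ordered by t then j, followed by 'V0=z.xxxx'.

(0,0): Delta=-0.1101 Bond=13.0925
(1,0): Delta=-0.9911 Bond=88.3741
(1,1): Delta=0.0000 Bond=0.0000
V0=1.3092

No-arbitrage ⇒ martingale measure with p* = (R−d)/(u−d) = 0.8000.
Terminal values V(2,·): V(2,0)=59.6525, V(2,1)=0.0000, V(2,2)=0.0000
  t=1,j=0: stock 80.2500 → up 120.3750 (V=0.0000), down 60.1875 (V=59.6525). Price 8.8374; hedge Δ=-0.9911, bond B=88.3741.
  t=1,j=1: stock 160.5000 → up 240.7500 (V=0.0000), down 120.3750 (V=0.0000). Price 0.0000; hedge Δ=0.0000, bond B=0.0000.
  t=0,j=0: stock 107.0000 → up 160.5000 (V=0.0000), down 80.2500 (V=8.8374). Price 1.3092; hedge Δ=-0.1101, bond B=13.0925.
Check: Δ(0,0)·S0 + B(0,0) = 1.3092 = V0.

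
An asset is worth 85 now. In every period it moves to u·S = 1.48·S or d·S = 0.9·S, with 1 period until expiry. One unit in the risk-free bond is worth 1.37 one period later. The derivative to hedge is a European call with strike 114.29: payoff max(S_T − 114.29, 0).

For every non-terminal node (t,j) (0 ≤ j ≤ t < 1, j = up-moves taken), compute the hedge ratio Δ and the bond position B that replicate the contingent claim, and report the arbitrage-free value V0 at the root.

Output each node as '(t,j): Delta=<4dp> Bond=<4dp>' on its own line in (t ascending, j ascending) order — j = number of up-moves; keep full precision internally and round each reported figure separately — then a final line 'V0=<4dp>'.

Since d<R<u, set p* = (R−d)/(u−d) = 0.8103; price each node as the discounted p*-expectation of its children.
At expiry t=1: V(1,0)=0.0000, V(1,1)=11.5100
(0,0): S=85.0000. Δ = (V_up−V_dn)/(S_up−S_dn) = (11.5100−0.0000)/(125.8000−76.5000) = 0.2335. V = [p*·11.5100 + (1−p*)·0.0000]/1.37 = 6.8081. B = V − Δ·S = -13.0367.
The time-0 hedge costs 6.8081, which is the no-arbitrage price.

(0,0): Delta=0.2335 Bond=-13.0367
V0=6.8081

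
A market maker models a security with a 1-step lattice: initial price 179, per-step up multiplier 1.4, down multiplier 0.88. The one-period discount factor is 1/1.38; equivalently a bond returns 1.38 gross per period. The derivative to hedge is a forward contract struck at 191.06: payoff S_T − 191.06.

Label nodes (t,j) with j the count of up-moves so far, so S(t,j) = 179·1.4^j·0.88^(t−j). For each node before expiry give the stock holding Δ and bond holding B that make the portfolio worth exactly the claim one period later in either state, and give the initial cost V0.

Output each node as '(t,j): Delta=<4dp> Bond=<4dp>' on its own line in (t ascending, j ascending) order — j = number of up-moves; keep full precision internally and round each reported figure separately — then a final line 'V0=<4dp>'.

(0,0): Delta=1.0000 Bond=-138.4493
V0=40.5507

The replicating-portfolio and risk-neutral prices coincide; use p* = (1.38−0.88)/(1.4−0.88) = 0.9615 for the latter.
At expiry t=1: V(1,0)=-33.5400, V(1,1)=59.5400
(0,0): S=179.0000. Δ = (V_up−V_dn)/(S_up−S_dn) = (59.5400−-33.5400)/(250.6000−157.5200) = 1.0000. V = [p*·59.5400 + (1−p*)·-33.5400]/1.38 = 40.5507. B = V − Δ·S = -138.4493.
The time-0 hedge costs 40.5507, which is the no-arbitrage price.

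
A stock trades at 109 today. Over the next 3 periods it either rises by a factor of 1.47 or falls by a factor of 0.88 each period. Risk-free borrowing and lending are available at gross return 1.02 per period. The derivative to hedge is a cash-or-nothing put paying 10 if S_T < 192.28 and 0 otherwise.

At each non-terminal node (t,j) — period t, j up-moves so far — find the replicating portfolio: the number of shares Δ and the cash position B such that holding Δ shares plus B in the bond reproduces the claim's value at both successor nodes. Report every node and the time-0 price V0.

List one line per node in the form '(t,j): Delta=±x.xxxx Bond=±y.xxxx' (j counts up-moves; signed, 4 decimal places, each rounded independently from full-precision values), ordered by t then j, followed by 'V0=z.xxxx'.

(0,0): Delta=-0.0541 Bond=13.9801
(1,0): Delta=-0.0411 Bond=13.0135
(1,1): Delta=-0.0791 Bond=18.2652
(2,0): Delta=0.0000 Bond=9.8039
(2,1): Delta=-0.1202 Bond=24.4267
(2,2): Delta=0.0000 Bond=0.0000
V0=8.0833

The replicating-portfolio and risk-neutral prices coincide; use p* = (1.02−0.88)/(1.47−0.88) = 0.2373 for the latter.
Terminal values V(3,·): V(3,0)=10.0000, V(3,1)=10.0000, V(3,2)=0.0000, V(3,3)=0.0000
(2,0): S=84.4096. Δ = (V_up−V_dn)/(S_up−S_dn) = (10.0000−10.0000)/(124.0821−74.2804) = 0.0000. V = [p*·10.0000 + (1−p*)·10.0000]/1.02 = 9.8039. B = V − Δ·S = 9.8039.
(2,1): S=141.0024. Δ = (V_up−V_dn)/(S_up−S_dn) = (0.0000−10.0000)/(207.2735−124.0821) = -0.1202. V = [p*·0.0000 + (1−p*)·10.0000]/1.02 = 7.4776. B = V − Δ·S = 24.4267.
(2,2): S=235.5381. Δ = (V_up−V_dn)/(S_up−S_dn) = (0.0000−0.0000)/(346.2410−207.2735) = 0.0000. V = [p*·0.0000 + (1−p*)·0.0000]/1.02 = 0.0000. B = V − Δ·S = 0.0000.
(1,0): S=95.9200. Δ = (V_up−V_dn)/(S_up−S_dn) = (7.4776−9.8039)/(141.0024−84.4096) = -0.0411. V = [p*·7.4776 + (1−p*)·9.8039]/1.02 = 9.0705. B = V − Δ·S = 13.0135.
(1,1): S=160.2300. Δ = (V_up−V_dn)/(S_up−S_dn) = (0.0000−7.4776)/(235.5381−141.0024) = -0.0791. V = [p*·0.0000 + (1−p*)·7.4776]/1.02 = 5.5914. B = V − Δ·S = 18.2652.
(0,0): S=109.0000. Δ = (V_up−V_dn)/(S_up−S_dn) = (5.5914−9.0705)/(160.2300−95.9200) = -0.0541. V = [p*·5.5914 + (1−p*)·9.0705]/1.02 = 8.0833. B = V − Δ·S = 13.9801.
Check: Δ(0,0)·S0 + B(0,0) = 8.0833 = V0.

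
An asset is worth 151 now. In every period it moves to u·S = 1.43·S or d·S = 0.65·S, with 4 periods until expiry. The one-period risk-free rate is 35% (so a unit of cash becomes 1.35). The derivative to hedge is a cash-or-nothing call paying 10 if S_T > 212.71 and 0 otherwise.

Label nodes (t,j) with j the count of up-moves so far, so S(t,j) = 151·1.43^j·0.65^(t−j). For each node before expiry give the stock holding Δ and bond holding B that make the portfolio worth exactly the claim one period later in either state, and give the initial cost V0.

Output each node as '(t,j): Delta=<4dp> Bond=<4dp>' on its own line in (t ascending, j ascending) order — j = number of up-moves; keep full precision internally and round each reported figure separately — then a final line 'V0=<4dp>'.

The replicating-portfolio and risk-neutral prices coincide; use p* = (1.35−0.65)/(1.43−0.65) = 0.8974 for the latter.
Terminal values V(4,·): V(4,0)=0.0000, V(4,1)=0.0000, V(4,2)=0.0000, V(4,3)=10.0000, V(4,4)=10.0000
  t=3,j=0: stock 41.4684 → up 59.2998 (V=0.0000), down 26.9544 (V=0.0000). Price 0.0000; hedge Δ=0.0000, bond B=0.0000.
  t=3,j=1: stock 91.2304 → up 130.4595 (V=0.0000), down 59.2998 (V=0.0000). Price 0.0000; hedge Δ=0.0000, bond B=0.0000.
  t=3,j=2: stock 200.7069 → up 287.0109 (V=10.0000), down 130.4595 (V=0.0000). Price 6.6477; hedge Δ=0.0639, bond B=-6.1728.
  t=3,j=3: stock 441.5553 → up 631.4240 (V=10.0000), down 287.0109 (V=10.0000). Price 7.4074; hedge Δ=0.0000, bond B=7.4074.
  t=2,j=0: stock 63.7975 → up 91.2304 (V=0.0000), down 41.4684 (V=0.0000). Price 0.0000; hedge Δ=0.0000, bond B=0.0000.
  t=2,j=1: stock 140.3545 → up 200.7069 (V=6.6477), down 91.2304 (V=0.0000). Price 4.4192; hedge Δ=0.0607, bond B=-4.1035.
  t=2,j=2: stock 308.7799 → up 441.5553 (V=7.4074), down 200.7069 (V=6.6477). Price 5.4292; hedge Δ=0.0032, bond B=4.4552.
  t=1,j=0: stock 98.1500 → up 140.3545 (V=4.4192), down 63.7975 (V=0.0000). Price 2.9377; hedge Δ=0.0577, bond B=-2.7279.
  t=1,j=1: stock 215.9300 → up 308.7799 (V=5.4292), down 140.3545 (V=4.4192). Price 3.9449; hedge Δ=0.0060, bond B=2.6499.
  t=0,j=0: stock 151.0000 → up 215.9300 (V=3.9449), down 98.1500 (V=2.9377). Price 2.8456; hedge Δ=0.0086, bond B=1.5543.
Root portfolio cost Δ·151+B reproduces V0=2.8456.

(0,0): Delta=0.0086 Bond=1.5543
(1,0): Delta=0.0577 Bond=-2.7279
(1,1): Delta=0.0060 Bond=2.6499
(2,0): Delta=0.0000 Bond=0.0000
(2,1): Delta=0.0607 Bond=-4.1035
(2,2): Delta=0.0032 Bond=4.4552
(3,0): Delta=0.0000 Bond=0.0000
(3,1): Delta=0.0000 Bond=0.0000
(3,2): Delta=0.0639 Bond=-6.1728
(3,3): Delta=0.0000 Bond=7.4074
V0=2.8456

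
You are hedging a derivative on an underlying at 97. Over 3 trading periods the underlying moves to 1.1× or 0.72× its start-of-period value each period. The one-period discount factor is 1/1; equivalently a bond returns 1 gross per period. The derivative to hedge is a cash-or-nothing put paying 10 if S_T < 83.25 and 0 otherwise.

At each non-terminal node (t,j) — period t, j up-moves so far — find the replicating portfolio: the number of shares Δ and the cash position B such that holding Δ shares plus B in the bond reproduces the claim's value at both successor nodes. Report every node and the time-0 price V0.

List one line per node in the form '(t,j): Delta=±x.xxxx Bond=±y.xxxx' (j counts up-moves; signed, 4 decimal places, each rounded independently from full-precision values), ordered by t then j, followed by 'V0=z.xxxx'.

(0,0): Delta=-0.1052 Bond=11.9186
(1,0): Delta=-0.2776 Bond=23.9612
(1,1): Delta=-0.0649 Bond=7.6177
(2,0): Delta=0.0000 Bond=10.0000
(2,1): Delta=-0.3425 Bond=28.9474
(2,2): Delta=0.0000 Bond=0.0000
V0=1.7131

Since d<R<u, set p* = (R−d)/(u−d) = 0.7368; price each node as the discounted p*-expectation of its children.
At expiry t=3: V(3,0)=10.0000, V(3,1)=10.0000, V(3,2)=0.0000, V(3,3)=0.0000
Node (2,0) S=50.2848: V=(p*·10.0000+(1−p*)·10.0000)/1=10.0000; Δ=(10.0000−10.0000)/(55.3133−36.2051)=0.0000; B=V−Δ·S=10.0000
Node (2,1) S=76.8240: V=(p*·0.0000+(1−p*)·10.0000)/1=2.6316; Δ=(0.0000−10.0000)/(84.5064−55.3133)=-0.3425; B=V−Δ·S=28.9474
Node (2,2) S=117.3700: V=(p*·0.0000+(1−p*)·0.0000)/1=0.0000; Δ=(0.0000−0.0000)/(129.1070−84.5064)=0.0000; B=V−Δ·S=0.0000
Node (1,0) S=69.8400: V=(p*·2.6316+(1−p*)·10.0000)/1=4.5706; Δ=(2.6316−10.0000)/(76.8240−50.2848)=-0.2776; B=V−Δ·S=23.9612
Node (1,1) S=106.7000: V=(p*·0.0000+(1−p*)·2.6316)/1=0.6925; Δ=(0.0000−2.6316)/(117.3700−76.8240)=-0.0649; B=V−Δ·S=7.6177
Node (0,0) S=97.0000: V=(p*·0.6925+(1−p*)·4.5706)/1=1.7131; Δ=(0.6925−4.5706)/(106.7000−69.8400)=-0.1052; B=V−Δ·S=11.9186
Root portfolio cost Δ·97+B reproduces V0=1.7131.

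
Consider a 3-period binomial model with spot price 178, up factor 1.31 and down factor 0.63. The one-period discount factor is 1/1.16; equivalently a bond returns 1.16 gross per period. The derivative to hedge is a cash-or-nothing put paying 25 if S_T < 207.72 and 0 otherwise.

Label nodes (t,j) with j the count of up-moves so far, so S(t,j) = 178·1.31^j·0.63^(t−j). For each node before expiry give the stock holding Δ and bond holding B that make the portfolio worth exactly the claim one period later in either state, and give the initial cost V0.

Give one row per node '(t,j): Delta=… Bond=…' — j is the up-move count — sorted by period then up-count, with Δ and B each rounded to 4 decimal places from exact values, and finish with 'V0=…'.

(0,0): Delta=-0.0932 Bond=25.0307
(1,0): Delta=0.0000 Bond=18.5791
(1,1): Delta=-0.1059 Bond=31.9951
(2,0): Delta=0.0000 Bond=21.5517
(2,1): Delta=0.0000 Bond=21.5517
(2,2): Delta=-0.1204 Bond=41.5188
V0=8.4330

The replicating-portfolio and risk-neutral prices coincide; use p* = (1.16−0.63)/(1.31−0.63) = 0.7794 for the latter.
Terminal payoffs: V(3,0)=25.0000, V(3,1)=25.0000, V(3,2)=25.0000, V(3,3)=0.0000
  t=2,j=0: stock 70.6482 → up 92.5491 (V=25.0000), down 44.5084 (V=25.0000). Price 21.5517; hedge Δ=0.0000, bond B=21.5517.
  t=2,j=1: stock 146.9034 → up 192.4435 (V=25.0000), down 92.5491 (V=25.0000). Price 21.5517; hedge Δ=0.0000, bond B=21.5517.
  t=2,j=2: stock 305.4658 → up 400.1602 (V=0.0000), down 192.4435 (V=25.0000). Price 4.7541; hedge Δ=-0.1204, bond B=41.5188.
  t=1,j=0: stock 112.1400 → up 146.9034 (V=21.5517), down 70.6482 (V=21.5517). Price 18.5791; hedge Δ=0.0000, bond B=18.5791.
  t=1,j=1: stock 233.1800 → up 305.4658 (V=4.7541), down 146.9034 (V=21.5517). Price 7.2926; hedge Δ=-0.1059, bond B=31.9951.
  t=0,j=0: stock 178.0000 → up 233.1800 (V=7.2926), down 112.1400 (V=18.5791). Price 8.4330; hedge Δ=-0.0932, bond B=25.0307.
Self-financing check: at every node Δ·S+B equals the discounted successor values.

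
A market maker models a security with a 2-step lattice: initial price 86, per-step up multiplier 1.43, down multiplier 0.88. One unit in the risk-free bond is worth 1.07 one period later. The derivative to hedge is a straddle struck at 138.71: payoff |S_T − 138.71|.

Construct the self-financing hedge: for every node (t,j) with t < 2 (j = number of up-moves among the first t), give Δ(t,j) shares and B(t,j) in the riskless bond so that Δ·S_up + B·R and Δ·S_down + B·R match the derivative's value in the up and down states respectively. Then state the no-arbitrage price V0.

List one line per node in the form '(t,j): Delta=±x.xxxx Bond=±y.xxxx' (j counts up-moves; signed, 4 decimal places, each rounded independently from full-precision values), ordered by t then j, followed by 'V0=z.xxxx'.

The replicating-portfolio and risk-neutral prices coincide; use p* = (1.07−0.88)/(1.43−0.88) = 0.3455 for the latter.
Payoff layer (t=2): V(2,0)=72.1116, V(2,1)=30.4876, V(2,2)=37.1514
Node (1,0) S=75.6800: V=(p*·30.4876+(1−p*)·72.1116)/1.07=53.9555; Δ=(30.4876−72.1116)/(108.2224−66.5984)=-1.0000; B=V−Δ·S=129.6355
Node (1,1) S=122.9800: V=(p*·37.1514+(1−p*)·30.4876)/1.07=30.6445; Δ=(37.1514−30.4876)/(175.8614−108.2224)=0.0985; B=V−Δ·S=18.5285
Node (0,0) S=86.0000: V=(p*·30.6445+(1−p*)·53.9555)/1.07=42.8997; Δ=(30.6445−53.9555)/(122.9800−75.6800)=-0.4928; B=V−Δ·S=85.2833
Root portfolio cost Δ·86+B reproduces V0=42.8997.

(0,0): Delta=-0.4928 Bond=85.2833
(1,0): Delta=-1.0000 Bond=129.6355
(1,1): Delta=0.0985 Bond=18.5285
V0=42.8997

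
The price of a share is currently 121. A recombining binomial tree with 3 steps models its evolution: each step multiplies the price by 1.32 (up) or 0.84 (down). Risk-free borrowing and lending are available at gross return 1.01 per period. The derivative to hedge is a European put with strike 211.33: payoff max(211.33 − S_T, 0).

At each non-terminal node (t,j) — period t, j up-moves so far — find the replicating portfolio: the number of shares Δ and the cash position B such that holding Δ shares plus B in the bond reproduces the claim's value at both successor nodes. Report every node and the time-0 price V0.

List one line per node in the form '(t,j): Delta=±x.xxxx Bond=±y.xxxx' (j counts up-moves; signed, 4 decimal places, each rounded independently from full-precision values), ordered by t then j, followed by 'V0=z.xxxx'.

(0,0): Delta=-0.8582 Bond=190.8474
(1,0): Delta=-1.0000 Bond=207.1660
(1,1): Delta=-0.6937 Bond=166.4787
(2,0): Delta=-1.0000 Bond=209.2376
(2,1): Delta=-1.0000 Bond=209.2376
(2,2): Delta=-0.3383 Bond=93.2072
V0=87.0023

No-arbitrage ⇒ martingale measure with p* = (R−d)/(u−d) = 0.3542.
Terminal values V(3,·): V(3,0)=139.6128, V(3,1)=98.6316, V(3,2)=34.2325, V(3,3)=0.0000
(2,0): S=85.3776. Δ = (V_up−V_dn)/(S_up−S_dn) = (98.6316−139.6128)/(112.6984−71.7172) = -1.0000. V = [p*·98.6316 + (1−p*)·139.6128]/1.01 = 123.8600. B = V − Δ·S = 209.2376.
(2,1): S=134.1648. Δ = (V_up−V_dn)/(S_up−S_dn) = (34.2325−98.6316)/(177.0975−112.6984) = -1.0000. V = [p*·34.2325 + (1−p*)·98.6316]/1.01 = 75.0728. B = V − Δ·S = 209.2376.
(2,2): S=210.8304. Δ = (V_up−V_dn)/(S_up−S_dn) = (0.0000−34.2325)/(278.2961−177.0975) = -0.3383. V = [p*·0.0000 + (1−p*)·34.2325]/1.01 = 21.8896. B = V − Δ·S = 93.2072.
(1,0): S=101.6400. Δ = (V_up−V_dn)/(S_up−S_dn) = (75.0728−123.8600)/(134.1648−85.3776) = -1.0000. V = [p*·75.0728 + (1−p*)·123.8600]/1.01 = 105.5260. B = V − Δ·S = 207.1660.
(1,1): S=159.7200. Δ = (V_up−V_dn)/(S_up−S_dn) = (21.8896−75.0728)/(210.8304−134.1648) = -0.6937. V = [p*·21.8896 + (1−p*)·75.0728]/1.01 = 55.6803. B = V − Δ·S = 166.4787.
(0,0): S=121.0000. Δ = (V_up−V_dn)/(S_up−S_dn) = (55.6803−105.5260)/(159.7200−101.6400) = -0.8582. V = [p*·55.6803 + (1−p*)·105.5260]/1.01 = 87.0023. B = V − Δ·S = 190.8474.
The time-0 hedge costs 87.0023, which is the no-arbitrage price.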